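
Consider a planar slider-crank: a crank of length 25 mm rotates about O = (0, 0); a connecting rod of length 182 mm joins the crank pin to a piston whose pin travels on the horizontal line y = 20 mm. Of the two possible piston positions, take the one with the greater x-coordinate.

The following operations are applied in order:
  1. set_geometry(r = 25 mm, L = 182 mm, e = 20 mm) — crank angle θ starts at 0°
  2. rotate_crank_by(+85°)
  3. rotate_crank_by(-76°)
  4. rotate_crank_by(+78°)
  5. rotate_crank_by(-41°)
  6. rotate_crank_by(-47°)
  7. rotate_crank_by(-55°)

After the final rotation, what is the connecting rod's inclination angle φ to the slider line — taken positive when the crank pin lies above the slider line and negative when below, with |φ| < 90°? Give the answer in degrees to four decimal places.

set_geometry: r = 25 mm, L = 182 mm, e = 20 mm; θ ← 0°
rotate_crank_by(+85°): θ ← 0° +85° = 85°
rotate_crank_by(-76°): θ ← 85° -76° = 9°
rotate_crank_by(+78°): θ ← 9° +78° = 87°
rotate_crank_by(-41°): θ ← 87° -41° = 46°
rotate_crank_by(-47°): θ ← 46° -47° = -1°
rotate_crank_by(-55°): θ ← -1° -55° = -56°
crank pin P = (r cos θ, r sin θ) = (13.979823, -20.725939)
h = r sin θ − e = -20.725939 − 20 = -40.725939
sin φ = h / L = -40.725939 / 182 = -0.22376890
φ = arcsin(-0.22376890) = -12.930495°

-12.9305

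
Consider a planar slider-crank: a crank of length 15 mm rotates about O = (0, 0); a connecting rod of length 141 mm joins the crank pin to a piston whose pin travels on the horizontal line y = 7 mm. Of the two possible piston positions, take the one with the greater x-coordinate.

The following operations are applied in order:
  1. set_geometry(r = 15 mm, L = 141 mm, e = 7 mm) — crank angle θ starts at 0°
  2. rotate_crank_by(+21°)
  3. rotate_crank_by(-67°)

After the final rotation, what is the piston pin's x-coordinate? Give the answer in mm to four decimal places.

150.2931

set_geometry: r = 15 mm, L = 141 mm, e = 7 mm; θ ← 0°
rotate_crank_by(+21°): θ ← 0° +21° = 21°
rotate_crank_by(-67°): θ ← 21° -67° = -46°
crank pin P = (r cos θ, r sin θ) = (10.419876, -10.790097)
h = r sin θ − e = -10.790097 − 7 = -17.790097
x = r cos θ + √(L² − h²) = 10.419876 + √(19881.0 − 316.4876) = 10.419876 + 139.873201 = 150.293077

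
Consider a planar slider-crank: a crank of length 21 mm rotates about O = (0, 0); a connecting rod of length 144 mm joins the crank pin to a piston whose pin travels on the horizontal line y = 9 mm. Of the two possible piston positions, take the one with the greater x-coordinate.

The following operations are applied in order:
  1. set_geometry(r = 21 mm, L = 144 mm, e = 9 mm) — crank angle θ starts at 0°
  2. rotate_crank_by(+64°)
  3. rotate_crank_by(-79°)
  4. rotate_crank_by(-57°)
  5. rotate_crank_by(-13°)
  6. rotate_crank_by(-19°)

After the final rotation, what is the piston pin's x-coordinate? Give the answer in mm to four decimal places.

set_geometry: r = 21 mm, L = 144 mm, e = 9 mm; θ ← 0°
rotate_crank_by(+64°): θ ← 0° +64° = 64°
rotate_crank_by(-79°): θ ← 64° -79° = -15°
rotate_crank_by(-57°): θ ← -15° -57° = -72°
rotate_crank_by(-13°): θ ← -72° -13° = -85°
rotate_crank_by(-19°): θ ← -85° -19° = -104°
crank pin P = (r cos θ, r sin θ) = (-5.080360, -20.376210)
h = r sin θ − e = -20.376210 − 9 = -29.376210
x = r cos θ + √(L² − h²) = -5.080360 + √(20736.0 − 862.9617) = -5.080360 + 140.971764 = 135.891404

135.8914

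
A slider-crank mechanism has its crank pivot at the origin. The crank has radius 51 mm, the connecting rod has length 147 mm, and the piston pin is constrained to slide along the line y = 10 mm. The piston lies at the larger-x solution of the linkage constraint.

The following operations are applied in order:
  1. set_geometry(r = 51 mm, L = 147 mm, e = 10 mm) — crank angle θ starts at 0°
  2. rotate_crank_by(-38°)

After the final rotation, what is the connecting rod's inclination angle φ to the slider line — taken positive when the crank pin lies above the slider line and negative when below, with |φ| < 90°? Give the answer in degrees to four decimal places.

-16.3572

set_geometry: r = 51 mm, L = 147 mm, e = 10 mm; θ ← 0°
rotate_crank_by(-38°): θ ← 0° -38° = -38°
crank pin P = (r cos θ, r sin θ) = (40.188548, -31.398735)
h = r sin θ − e = -31.398735 − 10 = -41.398735
sin φ = h / L = -41.398735 / 147 = -0.28162405
φ = arcsin(-0.28162405) = -16.357157°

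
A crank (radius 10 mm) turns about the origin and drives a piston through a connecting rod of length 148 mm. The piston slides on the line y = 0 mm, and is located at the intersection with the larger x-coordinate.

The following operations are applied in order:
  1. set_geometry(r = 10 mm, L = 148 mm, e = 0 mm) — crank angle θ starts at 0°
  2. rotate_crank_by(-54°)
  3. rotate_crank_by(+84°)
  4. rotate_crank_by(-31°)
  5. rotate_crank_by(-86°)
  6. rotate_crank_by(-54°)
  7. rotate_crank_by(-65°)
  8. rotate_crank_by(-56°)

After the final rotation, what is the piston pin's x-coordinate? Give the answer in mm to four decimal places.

set_geometry: r = 10 mm, L = 148 mm, e = 0 mm; θ ← 0°
rotate_crank_by(-54°): θ ← 0° -54° = -54°
rotate_crank_by(+84°): θ ← -54° +84° = 30°
rotate_crank_by(-31°): θ ← 30° -31° = -1°
rotate_crank_by(-86°): θ ← -1° -86° = -87°
rotate_crank_by(-54°): θ ← -87° -54° = -141°
rotate_crank_by(-65°): θ ← -141° -65° = -206°
rotate_crank_by(-56°): θ ← -206° -56° = -262°
crank pin P = (r cos θ, r sin θ) = (-1.391731, 9.902681)
h = r sin θ − e = 9.902681 − 0 = 9.902681
x = r cos θ + √(L² − h²) = -1.391731 + √(21904.0 − 98.0631) = -1.391731 + 147.668334 = 146.276603

146.2766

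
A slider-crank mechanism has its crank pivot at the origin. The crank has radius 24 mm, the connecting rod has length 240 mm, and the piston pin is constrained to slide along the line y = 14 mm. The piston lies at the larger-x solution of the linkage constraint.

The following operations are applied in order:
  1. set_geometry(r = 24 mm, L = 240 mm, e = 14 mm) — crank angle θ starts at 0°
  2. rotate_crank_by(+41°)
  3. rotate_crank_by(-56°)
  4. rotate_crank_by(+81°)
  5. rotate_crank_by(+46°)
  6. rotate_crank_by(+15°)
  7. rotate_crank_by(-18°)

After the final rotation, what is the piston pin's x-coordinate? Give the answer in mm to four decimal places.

set_geometry: r = 24 mm, L = 240 mm, e = 14 mm; θ ← 0°
rotate_crank_by(+41°): θ ← 0° +41° = 41°
rotate_crank_by(-56°): θ ← 41° -56° = -15°
rotate_crank_by(+81°): θ ← -15° +81° = 66°
rotate_crank_by(+46°): θ ← 66° +46° = 112°
rotate_crank_by(+15°): θ ← 112° +15° = 127°
rotate_crank_by(-18°): θ ← 127° -18° = 109°
crank pin P = (r cos θ, r sin θ) = (-7.813636, 22.692446)
h = r sin θ − e = 22.692446 − 14 = 8.692446
x = r cos θ + √(L² − h²) = -7.813636 + √(57600.0 − 75.5586) = -7.813636 + 239.842535 = 232.028899

232.0289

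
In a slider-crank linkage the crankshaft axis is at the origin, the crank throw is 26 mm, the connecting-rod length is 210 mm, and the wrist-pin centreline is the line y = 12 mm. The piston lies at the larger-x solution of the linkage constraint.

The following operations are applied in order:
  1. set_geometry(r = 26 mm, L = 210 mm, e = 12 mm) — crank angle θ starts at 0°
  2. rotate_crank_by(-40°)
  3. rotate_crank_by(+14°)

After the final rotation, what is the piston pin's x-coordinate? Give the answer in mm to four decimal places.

232.0611

set_geometry: r = 26 mm, L = 210 mm, e = 12 mm; θ ← 0°
rotate_crank_by(-40°): θ ← 0° -40° = -40°
rotate_crank_by(+14°): θ ← -40° +14° = -26°
crank pin P = (r cos θ, r sin θ) = (23.368645, -11.397650)
h = r sin θ − e = -11.397650 − 12 = -23.397650
x = r cos θ + √(L² − h²) = 23.368645 + √(44100.0 − 547.4500) = 23.368645 + 208.692477 = 232.061122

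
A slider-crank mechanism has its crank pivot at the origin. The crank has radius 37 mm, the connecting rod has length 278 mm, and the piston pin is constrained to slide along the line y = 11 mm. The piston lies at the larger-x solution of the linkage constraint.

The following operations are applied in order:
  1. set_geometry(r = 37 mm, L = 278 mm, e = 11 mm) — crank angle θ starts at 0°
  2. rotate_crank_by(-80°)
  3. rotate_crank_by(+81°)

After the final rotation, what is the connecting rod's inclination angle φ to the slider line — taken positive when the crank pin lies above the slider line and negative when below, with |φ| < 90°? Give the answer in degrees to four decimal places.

-2.1345

set_geometry: r = 37 mm, L = 278 mm, e = 11 mm; θ ← 0°
rotate_crank_by(-80°): θ ← 0° -80° = -80°
rotate_crank_by(+81°): θ ← -80° +81° = 1°
crank pin P = (r cos θ, r sin θ) = (36.994365, 0.645739)
h = r sin θ − e = 0.645739 − 11 = -10.354261
sin φ = h / L = -10.354261 / 278 = -0.03724554
φ = arcsin(-0.03724554) = -2.134506°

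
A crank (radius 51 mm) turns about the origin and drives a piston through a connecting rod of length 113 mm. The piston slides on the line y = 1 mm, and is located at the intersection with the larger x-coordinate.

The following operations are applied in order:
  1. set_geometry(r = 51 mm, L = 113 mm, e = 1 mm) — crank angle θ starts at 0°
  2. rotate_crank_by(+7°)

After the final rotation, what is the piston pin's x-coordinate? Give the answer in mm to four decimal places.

set_geometry: r = 51 mm, L = 113 mm, e = 1 mm; θ ← 0°
rotate_crank_by(+7°): θ ← 0° +7° = 7°
crank pin P = (r cos θ, r sin θ) = (50.619854, 6.215337)
h = r sin θ − e = 6.215337 − 1 = 5.215337
x = r cos θ + √(L² − h²) = 50.619854 + √(12769.0 − 27.1997) = 50.619854 + 112.879583 = 163.499437

163.4994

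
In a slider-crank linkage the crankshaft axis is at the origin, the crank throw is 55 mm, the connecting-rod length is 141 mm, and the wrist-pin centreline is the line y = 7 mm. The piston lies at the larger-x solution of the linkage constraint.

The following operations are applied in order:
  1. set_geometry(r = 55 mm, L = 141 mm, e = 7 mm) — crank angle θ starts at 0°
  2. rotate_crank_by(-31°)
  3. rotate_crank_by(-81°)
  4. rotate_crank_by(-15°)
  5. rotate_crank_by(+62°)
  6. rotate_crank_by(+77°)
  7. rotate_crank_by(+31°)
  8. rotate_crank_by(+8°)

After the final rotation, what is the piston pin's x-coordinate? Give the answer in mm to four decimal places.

set_geometry: r = 55 mm, L = 141 mm, e = 7 mm; θ ← 0°
rotate_crank_by(-31°): θ ← 0° -31° = -31°
rotate_crank_by(-81°): θ ← -31° -81° = -112°
rotate_crank_by(-15°): θ ← -112° -15° = -127°
rotate_crank_by(+62°): θ ← -127° +62° = -65°
rotate_crank_by(+77°): θ ← -65° +77° = 12°
rotate_crank_by(+31°): θ ← 12° +31° = 43°
rotate_crank_by(+8°): θ ← 43° +8° = 51°
crank pin P = (r cos θ, r sin θ) = (34.612622, 42.743028)
h = r sin θ − e = 42.743028 − 7 = 35.743028
x = r cos θ + √(L² − h²) = 34.612622 + √(19881.0 − 1277.5640) = 34.612622 + 136.394413 = 171.007035

171.0070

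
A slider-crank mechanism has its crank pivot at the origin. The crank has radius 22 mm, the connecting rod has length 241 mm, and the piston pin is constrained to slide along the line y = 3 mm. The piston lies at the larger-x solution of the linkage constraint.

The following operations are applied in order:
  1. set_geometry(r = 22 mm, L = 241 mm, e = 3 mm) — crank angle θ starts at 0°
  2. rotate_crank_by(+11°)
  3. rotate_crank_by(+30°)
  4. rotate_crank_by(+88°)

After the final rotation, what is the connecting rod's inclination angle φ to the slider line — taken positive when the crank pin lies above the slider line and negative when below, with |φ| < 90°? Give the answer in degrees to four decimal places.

3.3534

set_geometry: r = 22 mm, L = 241 mm, e = 3 mm; θ ← 0°
rotate_crank_by(+11°): θ ← 0° +11° = 11°
rotate_crank_by(+30°): θ ← 11° +30° = 41°
rotate_crank_by(+88°): θ ← 41° +88° = 129°
crank pin P = (r cos θ, r sin θ) = (-13.845049, 17.097211)
h = r sin θ − e = 17.097211 − 3 = 14.097211
sin φ = h / L = 14.097211 / 241 = 0.05849465
φ = arcsin(0.05849465) = 3.353411°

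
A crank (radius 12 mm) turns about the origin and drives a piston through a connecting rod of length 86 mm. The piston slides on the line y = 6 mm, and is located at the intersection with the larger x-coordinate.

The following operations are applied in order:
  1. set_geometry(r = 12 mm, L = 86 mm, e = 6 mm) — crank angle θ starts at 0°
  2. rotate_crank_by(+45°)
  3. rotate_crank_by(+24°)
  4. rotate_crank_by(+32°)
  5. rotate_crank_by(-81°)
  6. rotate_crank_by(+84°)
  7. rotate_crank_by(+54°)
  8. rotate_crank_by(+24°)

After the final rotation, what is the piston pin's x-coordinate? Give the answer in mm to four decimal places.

73.7674

set_geometry: r = 12 mm, L = 86 mm, e = 6 mm; θ ← 0°
rotate_crank_by(+45°): θ ← 0° +45° = 45°
rotate_crank_by(+24°): θ ← 45° +24° = 69°
rotate_crank_by(+32°): θ ← 69° +32° = 101°
rotate_crank_by(-81°): θ ← 101° -81° = 20°
rotate_crank_by(+84°): θ ← 20° +84° = 104°
rotate_crank_by(+54°): θ ← 104° +54° = 158°
rotate_crank_by(+24°): θ ← 158° +24° = 182°
crank pin P = (r cos θ, r sin θ) = (-11.992690, -0.418794)
h = r sin θ − e = -0.418794 − 6 = -6.418794
x = r cos θ + √(L² − h²) = -11.992690 + √(7396.0 − 41.2009) = -11.992690 + 85.760125 = 73.767435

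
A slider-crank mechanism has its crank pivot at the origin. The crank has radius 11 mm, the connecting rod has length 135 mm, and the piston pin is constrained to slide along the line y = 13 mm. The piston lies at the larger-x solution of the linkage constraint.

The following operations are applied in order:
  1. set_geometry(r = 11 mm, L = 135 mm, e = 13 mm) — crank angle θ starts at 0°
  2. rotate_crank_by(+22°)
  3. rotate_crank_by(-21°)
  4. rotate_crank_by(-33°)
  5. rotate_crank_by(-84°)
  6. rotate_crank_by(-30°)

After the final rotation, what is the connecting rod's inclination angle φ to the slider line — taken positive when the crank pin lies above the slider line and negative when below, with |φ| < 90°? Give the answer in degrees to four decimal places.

-8.1555

set_geometry: r = 11 mm, L = 135 mm, e = 13 mm; θ ← 0°
rotate_crank_by(+22°): θ ← 0° +22° = 22°
rotate_crank_by(-21°): θ ← 22° -21° = 1°
rotate_crank_by(-33°): θ ← 1° -33° = -32°
rotate_crank_by(-84°): θ ← -32° -84° = -116°
rotate_crank_by(-30°): θ ← -116° -30° = -146°
crank pin P = (r cos θ, r sin θ) = (-9.119413, -6.151122)
h = r sin θ − e = -6.151122 − 13 = -19.151122
sin φ = h / L = -19.151122 / 135 = -0.14186016
φ = arcsin(-0.14186016) = -8.155500°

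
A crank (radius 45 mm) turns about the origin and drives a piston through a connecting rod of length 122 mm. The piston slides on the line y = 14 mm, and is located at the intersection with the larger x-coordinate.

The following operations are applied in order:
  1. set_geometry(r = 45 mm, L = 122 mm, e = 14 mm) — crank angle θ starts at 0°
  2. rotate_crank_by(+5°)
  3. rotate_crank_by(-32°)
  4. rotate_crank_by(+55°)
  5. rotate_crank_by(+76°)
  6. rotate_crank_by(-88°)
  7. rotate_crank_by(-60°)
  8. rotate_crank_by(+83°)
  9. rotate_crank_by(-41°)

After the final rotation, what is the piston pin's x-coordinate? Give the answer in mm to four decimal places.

165.9749

set_geometry: r = 45 mm, L = 122 mm, e = 14 mm; θ ← 0°
rotate_crank_by(+5°): θ ← 0° +5° = 5°
rotate_crank_by(-32°): θ ← 5° -32° = -27°
rotate_crank_by(+55°): θ ← -27° +55° = 28°
rotate_crank_by(+76°): θ ← 28° +76° = 104°
rotate_crank_by(-88°): θ ← 104° -88° = 16°
rotate_crank_by(-60°): θ ← 16° -60° = -44°
rotate_crank_by(+83°): θ ← -44° +83° = 39°
rotate_crank_by(-41°): θ ← 39° -41° = -2°
crank pin P = (r cos θ, r sin θ) = (44.972587, -1.570477)
h = r sin θ − e = -1.570477 − 14 = -15.570477
x = r cos θ + √(L² − h²) = 44.972587 + √(14884.0 − 242.4398) = 44.972587 + 121.002315 = 165.974902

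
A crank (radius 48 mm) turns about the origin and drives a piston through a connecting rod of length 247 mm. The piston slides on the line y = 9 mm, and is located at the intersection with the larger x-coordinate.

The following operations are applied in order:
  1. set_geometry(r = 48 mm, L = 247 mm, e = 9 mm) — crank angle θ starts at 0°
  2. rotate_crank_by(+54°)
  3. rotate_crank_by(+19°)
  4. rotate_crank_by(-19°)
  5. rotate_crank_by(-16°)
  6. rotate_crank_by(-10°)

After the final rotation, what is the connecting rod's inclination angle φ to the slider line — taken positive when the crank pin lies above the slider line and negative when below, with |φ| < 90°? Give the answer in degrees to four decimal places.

set_geometry: r = 48 mm, L = 247 mm, e = 9 mm; θ ← 0°
rotate_crank_by(+54°): θ ← 0° +54° = 54°
rotate_crank_by(+19°): θ ← 54° +19° = 73°
rotate_crank_by(-19°): θ ← 73° -19° = 54°
rotate_crank_by(-16°): θ ← 54° -16° = 38°
rotate_crank_by(-10°): θ ← 38° -10° = 28°
crank pin P = (r cos θ, r sin θ) = (42.381484, 22.534635)
h = r sin θ − e = 22.534635 − 9 = 13.534635
sin φ = h / L = 13.534635 / 247 = 0.05479609
φ = arcsin(0.05479609) = 3.141158°

3.1412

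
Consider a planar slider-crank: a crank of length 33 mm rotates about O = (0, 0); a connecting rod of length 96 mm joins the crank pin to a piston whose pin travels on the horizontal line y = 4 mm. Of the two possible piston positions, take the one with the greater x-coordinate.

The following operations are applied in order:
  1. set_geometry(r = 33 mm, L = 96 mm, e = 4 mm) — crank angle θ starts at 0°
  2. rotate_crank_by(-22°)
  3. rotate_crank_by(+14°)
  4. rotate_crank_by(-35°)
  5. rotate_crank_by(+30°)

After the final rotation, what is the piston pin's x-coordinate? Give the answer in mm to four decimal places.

127.4721

set_geometry: r = 33 mm, L = 96 mm, e = 4 mm; θ ← 0°
rotate_crank_by(-22°): θ ← 0° -22° = -22°
rotate_crank_by(+14°): θ ← -22° +14° = -8°
rotate_crank_by(-35°): θ ← -8° -35° = -43°
rotate_crank_by(+30°): θ ← -43° +30° = -13°
crank pin P = (r cos θ, r sin θ) = (32.154212, -7.423385)
h = r sin θ − e = -7.423385 − 4 = -11.423385
x = r cos θ + √(L² − h²) = 32.154212 + √(9216.0 − 130.4937) = 32.154212 + 95.317922 = 127.472134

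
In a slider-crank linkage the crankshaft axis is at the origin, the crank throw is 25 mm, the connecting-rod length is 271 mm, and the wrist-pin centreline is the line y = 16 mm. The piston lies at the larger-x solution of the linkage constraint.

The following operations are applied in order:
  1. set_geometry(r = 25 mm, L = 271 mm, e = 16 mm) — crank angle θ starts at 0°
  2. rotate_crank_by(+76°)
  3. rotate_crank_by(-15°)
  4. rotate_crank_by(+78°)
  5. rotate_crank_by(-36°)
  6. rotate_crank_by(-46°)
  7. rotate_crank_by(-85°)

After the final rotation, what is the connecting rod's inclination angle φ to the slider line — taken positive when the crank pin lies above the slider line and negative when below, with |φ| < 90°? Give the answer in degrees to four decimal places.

set_geometry: r = 25 mm, L = 271 mm, e = 16 mm; θ ← 0°
rotate_crank_by(+76°): θ ← 0° +76° = 76°
rotate_crank_by(-15°): θ ← 76° -15° = 61°
rotate_crank_by(+78°): θ ← 61° +78° = 139°
rotate_crank_by(-36°): θ ← 139° -36° = 103°
rotate_crank_by(-46°): θ ← 103° -46° = 57°
rotate_crank_by(-85°): θ ← 57° -85° = -28°
crank pin P = (r cos θ, r sin θ) = (22.073690, -11.736789)
h = r sin θ − e = -11.736789 − 16 = -27.736789
sin φ = h / L = -27.736789 / 271 = -0.10234978
φ = arcsin(-0.10234978) = -5.874497°

-5.8745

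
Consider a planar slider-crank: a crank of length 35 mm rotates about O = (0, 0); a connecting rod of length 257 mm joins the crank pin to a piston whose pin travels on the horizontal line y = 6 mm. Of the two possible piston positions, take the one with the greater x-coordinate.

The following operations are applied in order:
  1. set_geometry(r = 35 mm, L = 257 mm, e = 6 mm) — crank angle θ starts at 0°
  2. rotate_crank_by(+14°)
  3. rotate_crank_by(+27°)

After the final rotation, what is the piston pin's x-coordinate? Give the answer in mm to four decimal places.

282.8545

set_geometry: r = 35 mm, L = 257 mm, e = 6 mm; θ ← 0°
rotate_crank_by(+14°): θ ← 0° +14° = 14°
rotate_crank_by(+27°): θ ← 14° +27° = 41°
crank pin P = (r cos θ, r sin θ) = (26.414835, 22.962066)
h = r sin θ − e = 22.962066 − 6 = 16.962066
x = r cos θ + √(L² − h²) = 26.414835 + √(66049.0 − 287.7117) = 26.414835 + 256.439639 = 282.854474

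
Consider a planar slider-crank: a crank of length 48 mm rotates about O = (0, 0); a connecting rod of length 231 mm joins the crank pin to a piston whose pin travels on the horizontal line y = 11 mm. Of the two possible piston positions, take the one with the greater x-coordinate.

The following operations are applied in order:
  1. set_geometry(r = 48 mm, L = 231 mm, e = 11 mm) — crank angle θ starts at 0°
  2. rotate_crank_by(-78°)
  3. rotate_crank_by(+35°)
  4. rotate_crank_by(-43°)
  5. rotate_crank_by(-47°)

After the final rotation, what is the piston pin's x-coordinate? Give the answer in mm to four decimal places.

set_geometry: r = 48 mm, L = 231 mm, e = 11 mm; θ ← 0°
rotate_crank_by(-78°): θ ← 0° -78° = -78°
rotate_crank_by(+35°): θ ← -78° +35° = -43°
rotate_crank_by(-43°): θ ← -43° -43° = -86°
rotate_crank_by(-47°): θ ← -86° -47° = -133°
crank pin P = (r cos θ, r sin θ) = (-32.735921, -35.104978)
h = r sin θ − e = -35.104978 − 11 = -46.104978
x = r cos θ + √(L² − h²) = -32.735921 + √(53361.0 − 2125.6690) = -32.735921 + 226.352228 = 193.616307

193.6163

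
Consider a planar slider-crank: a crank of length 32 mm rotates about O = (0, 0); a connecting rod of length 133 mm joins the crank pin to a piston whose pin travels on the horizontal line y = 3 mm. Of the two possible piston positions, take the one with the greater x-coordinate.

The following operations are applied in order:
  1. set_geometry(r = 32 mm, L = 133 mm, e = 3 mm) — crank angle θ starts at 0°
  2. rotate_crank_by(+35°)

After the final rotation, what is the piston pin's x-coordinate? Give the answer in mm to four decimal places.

158.3236

set_geometry: r = 32 mm, L = 133 mm, e = 3 mm; θ ← 0°
rotate_crank_by(+35°): θ ← 0° +35° = 35°
crank pin P = (r cos θ, r sin θ) = (26.212865, 18.354446)
h = r sin θ − e = 18.354446 − 3 = 15.354446
x = r cos θ + √(L² − h²) = 26.212865 + √(17689.0 − 235.7590) = 26.212865 + 132.110715 = 158.323580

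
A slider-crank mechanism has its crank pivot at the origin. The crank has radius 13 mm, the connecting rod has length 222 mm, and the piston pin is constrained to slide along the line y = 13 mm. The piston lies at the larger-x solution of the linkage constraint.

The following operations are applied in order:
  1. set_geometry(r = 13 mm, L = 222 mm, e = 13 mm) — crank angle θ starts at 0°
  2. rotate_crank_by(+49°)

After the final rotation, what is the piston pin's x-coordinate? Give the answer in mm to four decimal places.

set_geometry: r = 13 mm, L = 222 mm, e = 13 mm; θ ← 0°
rotate_crank_by(+49°): θ ← 0° +49° = 49°
crank pin P = (r cos θ, r sin θ) = (8.528767, 9.811225)
h = r sin θ − e = 9.811225 − 13 = -3.188775
x = r cos θ + √(L² − h²) = 8.528767 + √(49284.0 − 10.1683) = 8.528767 + 221.977097 = 230.505865

230.5059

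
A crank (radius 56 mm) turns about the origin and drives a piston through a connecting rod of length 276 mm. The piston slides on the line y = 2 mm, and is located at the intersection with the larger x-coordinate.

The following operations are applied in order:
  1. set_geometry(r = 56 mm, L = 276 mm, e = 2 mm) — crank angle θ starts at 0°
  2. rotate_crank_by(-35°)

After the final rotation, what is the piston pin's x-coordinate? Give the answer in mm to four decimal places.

set_geometry: r = 56 mm, L = 276 mm, e = 2 mm; θ ← 0°
rotate_crank_by(-35°): θ ← 0° -35° = -35°
crank pin P = (r cos θ, r sin θ) = (45.872514, -32.120280)
h = r sin θ − e = -32.120280 − 2 = -34.120280
x = r cos θ + √(L² − h²) = 45.872514 + √(76176.0 − 1164.1935) = 45.872514 + 273.882833 = 319.755348

319.7553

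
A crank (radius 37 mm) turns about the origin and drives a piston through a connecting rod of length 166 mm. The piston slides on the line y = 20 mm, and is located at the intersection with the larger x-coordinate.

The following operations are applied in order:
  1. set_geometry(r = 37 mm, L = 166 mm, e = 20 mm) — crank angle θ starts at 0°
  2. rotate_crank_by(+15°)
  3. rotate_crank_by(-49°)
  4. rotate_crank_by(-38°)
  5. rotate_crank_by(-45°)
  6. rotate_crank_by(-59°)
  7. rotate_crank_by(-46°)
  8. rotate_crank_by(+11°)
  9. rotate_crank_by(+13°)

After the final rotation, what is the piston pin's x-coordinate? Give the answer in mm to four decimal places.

130.5897

set_geometry: r = 37 mm, L = 166 mm, e = 20 mm; θ ← 0°
rotate_crank_by(+15°): θ ← 0° +15° = 15°
rotate_crank_by(-49°): θ ← 15° -49° = -34°
rotate_crank_by(-38°): θ ← -34° -38° = -72°
rotate_crank_by(-45°): θ ← -72° -45° = -117°
rotate_crank_by(-59°): θ ← -117° -59° = -176°
rotate_crank_by(-46°): θ ← -176° -46° = -222°
rotate_crank_by(+11°): θ ← -222° +11° = -211°
rotate_crank_by(+13°): θ ← -211° +13° = -198°
crank pin P = (r cos θ, r sin θ) = (-35.189091, 11.433629)
h = r sin θ − e = 11.433629 − 20 = -8.566371
x = r cos θ + √(L² − h²) = -35.189091 + √(27556.0 − 73.3827) = -35.189091 + 165.778820 = 130.589729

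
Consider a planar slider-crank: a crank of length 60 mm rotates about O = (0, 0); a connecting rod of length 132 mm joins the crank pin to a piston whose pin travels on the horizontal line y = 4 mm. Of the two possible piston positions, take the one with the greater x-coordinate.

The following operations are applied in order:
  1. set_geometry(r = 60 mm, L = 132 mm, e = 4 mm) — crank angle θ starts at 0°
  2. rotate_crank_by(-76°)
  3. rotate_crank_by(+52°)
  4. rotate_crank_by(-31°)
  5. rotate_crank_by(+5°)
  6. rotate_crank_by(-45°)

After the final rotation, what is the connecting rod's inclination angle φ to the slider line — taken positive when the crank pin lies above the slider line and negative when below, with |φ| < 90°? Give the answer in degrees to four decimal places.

-28.8893

set_geometry: r = 60 mm, L = 132 mm, e = 4 mm; θ ← 0°
rotate_crank_by(-76°): θ ← 0° -76° = -76°
rotate_crank_by(+52°): θ ← -76° +52° = -24°
rotate_crank_by(-31°): θ ← -24° -31° = -55°
rotate_crank_by(+5°): θ ← -55° +5° = -50°
rotate_crank_by(-45°): θ ← -50° -45° = -95°
crank pin P = (r cos θ, r sin θ) = (-5.229345, -59.771682)
h = r sin θ − e = -59.771682 − 4 = -63.771682
sin φ = h / L = -63.771682 / 132 = -0.48311880
φ = arcsin(-0.48311880) = -28.889295°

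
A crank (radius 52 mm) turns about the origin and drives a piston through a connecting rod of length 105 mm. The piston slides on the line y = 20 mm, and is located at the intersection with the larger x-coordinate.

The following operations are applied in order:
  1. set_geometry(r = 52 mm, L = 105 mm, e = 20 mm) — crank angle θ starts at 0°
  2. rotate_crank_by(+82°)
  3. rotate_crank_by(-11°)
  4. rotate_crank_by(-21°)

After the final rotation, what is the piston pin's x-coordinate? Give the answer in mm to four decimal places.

136.5346

set_geometry: r = 52 mm, L = 105 mm, e = 20 mm; θ ← 0°
rotate_crank_by(+82°): θ ← 0° +82° = 82°
rotate_crank_by(-11°): θ ← 82° -11° = 71°
rotate_crank_by(-21°): θ ← 71° -21° = 50°
crank pin P = (r cos θ, r sin θ) = (33.424956, 39.834311)
h = r sin θ − e = 39.834311 − 20 = 19.834311
x = r cos θ + √(L² − h²) = 33.424956 + √(11025.0 − 393.3999) = 33.424956 + 103.109651 = 136.534607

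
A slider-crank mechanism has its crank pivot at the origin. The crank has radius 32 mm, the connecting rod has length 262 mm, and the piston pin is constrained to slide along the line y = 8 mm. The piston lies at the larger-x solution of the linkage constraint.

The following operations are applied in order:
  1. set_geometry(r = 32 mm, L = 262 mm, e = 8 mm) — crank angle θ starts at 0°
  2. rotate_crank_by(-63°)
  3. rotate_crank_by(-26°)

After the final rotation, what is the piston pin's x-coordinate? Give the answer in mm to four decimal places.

259.4878

set_geometry: r = 32 mm, L = 262 mm, e = 8 mm; θ ← 0°
rotate_crank_by(-63°): θ ← 0° -63° = -63°
rotate_crank_by(-26°): θ ← -63° -26° = -89°
crank pin P = (r cos θ, r sin θ) = (0.558477, -31.995126)
h = r sin θ − e = -31.995126 − 8 = -39.995126
x = r cos θ + √(L² − h²) = 0.558477 + √(68644.0 − 1599.6101) = 0.558477 + 258.929314 = 259.487791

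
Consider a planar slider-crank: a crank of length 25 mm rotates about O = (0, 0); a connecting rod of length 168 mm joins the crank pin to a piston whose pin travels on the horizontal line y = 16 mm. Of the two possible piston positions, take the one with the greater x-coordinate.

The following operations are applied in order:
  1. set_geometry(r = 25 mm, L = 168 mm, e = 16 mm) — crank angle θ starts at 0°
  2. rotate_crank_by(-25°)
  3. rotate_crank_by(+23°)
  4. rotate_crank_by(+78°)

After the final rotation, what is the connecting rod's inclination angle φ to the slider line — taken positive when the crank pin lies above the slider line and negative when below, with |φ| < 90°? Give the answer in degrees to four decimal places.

set_geometry: r = 25 mm, L = 168 mm, e = 16 mm; θ ← 0°
rotate_crank_by(-25°): θ ← 0° -25° = -25°
rotate_crank_by(+23°): θ ← -25° +23° = -2°
rotate_crank_by(+78°): θ ← -2° +78° = 76°
crank pin P = (r cos θ, r sin θ) = (6.048047, 24.257393)
h = r sin θ − e = 24.257393 − 16 = 8.257393
sin φ = h / L = 8.257393 / 168 = 0.04915115
φ = arcsin(0.04915115) = 2.817289°

2.8173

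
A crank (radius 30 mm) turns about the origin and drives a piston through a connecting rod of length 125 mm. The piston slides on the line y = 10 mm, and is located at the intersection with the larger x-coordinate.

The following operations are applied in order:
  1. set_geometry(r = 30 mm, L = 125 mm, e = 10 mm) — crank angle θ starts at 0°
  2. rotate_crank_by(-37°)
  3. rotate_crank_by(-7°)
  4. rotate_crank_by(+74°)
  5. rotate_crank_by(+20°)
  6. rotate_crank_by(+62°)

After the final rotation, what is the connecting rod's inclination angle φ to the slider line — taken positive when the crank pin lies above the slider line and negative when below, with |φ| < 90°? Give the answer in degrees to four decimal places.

set_geometry: r = 30 mm, L = 125 mm, e = 10 mm; θ ← 0°
rotate_crank_by(-37°): θ ← 0° -37° = -37°
rotate_crank_by(-7°): θ ← -37° -7° = -44°
rotate_crank_by(+74°): θ ← -44° +74° = 30°
rotate_crank_by(+20°): θ ← 30° +20° = 50°
rotate_crank_by(+62°): θ ← 50° +62° = 112°
crank pin P = (r cos θ, r sin θ) = (-11.238198, 27.815516)
h = r sin θ − e = 27.815516 − 10 = 17.815516
sin φ = h / L = 17.815516 / 125 = 0.14252413
φ = arcsin(0.14252413) = 8.193933°

8.1939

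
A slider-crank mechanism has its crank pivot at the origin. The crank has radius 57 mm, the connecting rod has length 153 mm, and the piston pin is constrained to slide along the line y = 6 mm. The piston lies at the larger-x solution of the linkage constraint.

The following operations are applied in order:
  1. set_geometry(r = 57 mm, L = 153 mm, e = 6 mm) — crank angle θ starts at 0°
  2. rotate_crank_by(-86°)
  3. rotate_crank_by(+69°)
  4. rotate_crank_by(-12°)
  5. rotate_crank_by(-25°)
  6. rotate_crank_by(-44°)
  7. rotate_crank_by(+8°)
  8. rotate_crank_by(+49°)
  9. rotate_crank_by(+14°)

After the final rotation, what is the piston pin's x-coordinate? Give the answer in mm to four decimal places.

set_geometry: r = 57 mm, L = 153 mm, e = 6 mm; θ ← 0°
rotate_crank_by(-86°): θ ← 0° -86° = -86°
rotate_crank_by(+69°): θ ← -86° +69° = -17°
rotate_crank_by(-12°): θ ← -17° -12° = -29°
rotate_crank_by(-25°): θ ← -29° -25° = -54°
rotate_crank_by(-44°): θ ← -54° -44° = -98°
rotate_crank_by(+8°): θ ← -98° +8° = -90°
rotate_crank_by(+49°): θ ← -90° +49° = -41°
rotate_crank_by(+14°): θ ← -41° +14° = -27°
crank pin P = (r cos θ, r sin θ) = (50.787372, -25.877458)
h = r sin θ − e = -25.877458 − 6 = -31.877458
x = r cos θ + √(L² − h²) = 50.787372 + √(23409.0 − 1016.1724) = 50.787372 + 149.642332 = 200.429704

200.4297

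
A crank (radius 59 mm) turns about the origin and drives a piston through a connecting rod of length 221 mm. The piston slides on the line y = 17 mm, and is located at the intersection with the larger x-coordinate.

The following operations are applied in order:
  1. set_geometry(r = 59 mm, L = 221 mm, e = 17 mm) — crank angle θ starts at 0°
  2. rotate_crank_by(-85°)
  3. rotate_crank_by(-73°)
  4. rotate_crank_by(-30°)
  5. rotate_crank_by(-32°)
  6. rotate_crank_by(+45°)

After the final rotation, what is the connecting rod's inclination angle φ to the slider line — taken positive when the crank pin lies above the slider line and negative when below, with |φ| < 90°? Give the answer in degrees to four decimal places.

-5.7502

set_geometry: r = 59 mm, L = 221 mm, e = 17 mm; θ ← 0°
rotate_crank_by(-85°): θ ← 0° -85° = -85°
rotate_crank_by(-73°): θ ← -85° -73° = -158°
rotate_crank_by(-30°): θ ← -158° -30° = -188°
rotate_crank_by(-32°): θ ← -188° -32° = -220°
rotate_crank_by(+45°): θ ← -220° +45° = -175°
crank pin P = (r cos θ, r sin θ) = (-58.775487, -5.142189)
h = r sin θ − e = -5.142189 − 17 = -22.142189
sin φ = h / L = -22.142189 / 221 = -0.10019090
φ = arcsin(-0.10019090) = -5.750163°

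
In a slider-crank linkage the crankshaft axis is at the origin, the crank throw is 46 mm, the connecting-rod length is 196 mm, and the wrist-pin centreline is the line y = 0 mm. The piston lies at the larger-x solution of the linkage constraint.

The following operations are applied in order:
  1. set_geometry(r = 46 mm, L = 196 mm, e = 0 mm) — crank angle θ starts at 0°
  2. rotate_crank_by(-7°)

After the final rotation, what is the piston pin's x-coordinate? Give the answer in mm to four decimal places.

set_geometry: r = 46 mm, L = 196 mm, e = 0 mm; θ ← 0°
rotate_crank_by(-7°): θ ← 0° -7° = -7°
crank pin P = (r cos θ, r sin θ) = (45.657123, -5.605990)
h = r sin θ − e = -5.605990 − 0 = -5.605990
x = r cos θ + √(L² − h²) = 45.657123 + √(38416.0 − 31.4271) = 45.657123 + 195.919812 = 241.576935

241.5769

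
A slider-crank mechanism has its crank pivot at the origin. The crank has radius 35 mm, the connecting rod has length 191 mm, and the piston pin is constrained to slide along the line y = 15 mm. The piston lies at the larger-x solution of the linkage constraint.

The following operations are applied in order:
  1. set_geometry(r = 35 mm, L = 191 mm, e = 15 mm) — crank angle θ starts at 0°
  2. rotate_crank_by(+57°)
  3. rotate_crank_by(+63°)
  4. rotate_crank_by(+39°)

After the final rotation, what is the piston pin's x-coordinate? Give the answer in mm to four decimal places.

158.3089

set_geometry: r = 35 mm, L = 191 mm, e = 15 mm; θ ← 0°
rotate_crank_by(+57°): θ ← 0° +57° = 57°
rotate_crank_by(+63°): θ ← 57° +63° = 120°
rotate_crank_by(+39°): θ ← 120° +39° = 159°
crank pin P = (r cos θ, r sin θ) = (-32.675315, 12.542878)
h = r sin θ − e = 12.542878 − 15 = -2.457122
x = r cos θ + √(L² − h²) = -32.675315 + √(36481.0 − 6.0374) = -32.675315 + 190.984195 = 158.308880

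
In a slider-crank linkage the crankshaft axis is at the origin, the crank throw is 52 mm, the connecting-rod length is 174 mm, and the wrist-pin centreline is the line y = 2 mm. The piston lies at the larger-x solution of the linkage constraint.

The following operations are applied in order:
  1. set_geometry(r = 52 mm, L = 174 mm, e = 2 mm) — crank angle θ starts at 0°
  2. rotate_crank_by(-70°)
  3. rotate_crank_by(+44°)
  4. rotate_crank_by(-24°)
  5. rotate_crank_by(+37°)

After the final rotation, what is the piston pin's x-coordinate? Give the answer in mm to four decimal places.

224.1273

set_geometry: r = 52 mm, L = 174 mm, e = 2 mm; θ ← 0°
rotate_crank_by(-70°): θ ← 0° -70° = -70°
rotate_crank_by(+44°): θ ← -70° +44° = -26°
rotate_crank_by(-24°): θ ← -26° -24° = -50°
rotate_crank_by(+37°): θ ← -50° +37° = -13°
crank pin P = (r cos θ, r sin θ) = (50.667243, -11.697455)
h = r sin θ − e = -11.697455 − 2 = -13.697455
x = r cos θ + √(L² − h²) = 50.667243 + √(30276.0 − 187.6203) = 50.667243 + 173.460023 = 224.127267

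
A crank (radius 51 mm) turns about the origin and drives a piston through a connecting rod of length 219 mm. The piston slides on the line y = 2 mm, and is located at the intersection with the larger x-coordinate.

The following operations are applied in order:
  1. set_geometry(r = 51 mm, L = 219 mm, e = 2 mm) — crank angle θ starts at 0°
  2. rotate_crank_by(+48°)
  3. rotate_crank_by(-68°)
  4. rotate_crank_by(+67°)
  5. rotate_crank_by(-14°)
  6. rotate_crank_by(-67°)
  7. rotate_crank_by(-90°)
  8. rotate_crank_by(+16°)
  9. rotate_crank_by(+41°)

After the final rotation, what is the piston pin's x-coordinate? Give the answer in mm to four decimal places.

set_geometry: r = 51 mm, L = 219 mm, e = 2 mm; θ ← 0°
rotate_crank_by(+48°): θ ← 0° +48° = 48°
rotate_crank_by(-68°): θ ← 48° -68° = -20°
rotate_crank_by(+67°): θ ← -20° +67° = 47°
rotate_crank_by(-14°): θ ← 47° -14° = 33°
rotate_crank_by(-67°): θ ← 33° -67° = -34°
rotate_crank_by(-90°): θ ← -34° -90° = -124°
rotate_crank_by(+16°): θ ← -124° +16° = -108°
rotate_crank_by(+41°): θ ← -108° +41° = -67°
crank pin P = (r cos θ, r sin θ) = (19.927288, -46.945748)
h = r sin θ − e = -46.945748 − 2 = -48.945748
x = r cos θ + √(L² − h²) = 19.927288 + √(47961.0 − 2395.6862) = 19.927288 + 213.460333 = 233.387621

233.3876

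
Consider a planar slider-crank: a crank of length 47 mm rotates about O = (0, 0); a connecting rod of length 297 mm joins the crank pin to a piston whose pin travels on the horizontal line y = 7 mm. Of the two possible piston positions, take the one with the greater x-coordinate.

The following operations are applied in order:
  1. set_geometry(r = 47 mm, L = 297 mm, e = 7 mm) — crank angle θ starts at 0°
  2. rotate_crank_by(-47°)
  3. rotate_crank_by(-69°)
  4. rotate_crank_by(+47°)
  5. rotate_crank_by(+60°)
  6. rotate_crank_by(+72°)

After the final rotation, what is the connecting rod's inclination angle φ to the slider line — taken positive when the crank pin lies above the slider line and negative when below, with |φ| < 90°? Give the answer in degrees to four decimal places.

set_geometry: r = 47 mm, L = 297 mm, e = 7 mm; θ ← 0°
rotate_crank_by(-47°): θ ← 0° -47° = -47°
rotate_crank_by(-69°): θ ← -47° -69° = -116°
rotate_crank_by(+47°): θ ← -116° +47° = -69°
rotate_crank_by(+60°): θ ← -69° +60° = -9°
rotate_crank_by(+72°): θ ← -9° +72° = 63°
crank pin P = (r cos θ, r sin θ) = (21.337553, 41.877307)
h = r sin θ − e = 41.877307 − 7 = 34.877307
sin φ = h / L = 34.877307 / 297 = 0.11743201
φ = arcsin(0.11743201) = 6.743920°

6.7439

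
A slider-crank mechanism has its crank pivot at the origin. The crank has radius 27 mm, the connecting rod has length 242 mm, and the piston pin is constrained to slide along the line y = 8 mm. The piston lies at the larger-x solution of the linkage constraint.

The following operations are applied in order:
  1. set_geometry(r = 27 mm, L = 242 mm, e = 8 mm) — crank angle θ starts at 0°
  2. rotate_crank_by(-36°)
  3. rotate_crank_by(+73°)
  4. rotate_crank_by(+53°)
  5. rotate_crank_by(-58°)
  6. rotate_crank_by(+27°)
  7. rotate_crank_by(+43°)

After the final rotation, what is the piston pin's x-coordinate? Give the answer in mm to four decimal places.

235.6851

set_geometry: r = 27 mm, L = 242 mm, e = 8 mm; θ ← 0°
rotate_crank_by(-36°): θ ← 0° -36° = -36°
rotate_crank_by(+73°): θ ← -36° +73° = 37°
rotate_crank_by(+53°): θ ← 37° +53° = 90°
rotate_crank_by(-58°): θ ← 90° -58° = 32°
rotate_crank_by(+27°): θ ← 32° +27° = 59°
rotate_crank_by(+43°): θ ← 59° +43° = 102°
crank pin P = (r cos θ, r sin θ) = (-5.613616, 26.409985)
h = r sin θ − e = 26.409985 − 8 = 18.409985
x = r cos θ + √(L² − h²) = -5.613616 + √(58564.0 − 338.9276) = -5.613616 + 241.298720 = 235.685105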